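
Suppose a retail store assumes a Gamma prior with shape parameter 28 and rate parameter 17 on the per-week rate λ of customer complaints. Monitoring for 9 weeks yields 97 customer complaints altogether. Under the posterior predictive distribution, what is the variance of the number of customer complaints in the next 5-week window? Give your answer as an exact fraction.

Total count 97 over total exposure 9 weeks.
The Gamma prior is conjugate for the Poisson rate, so λ | data ~ Gamma(28+97, 17+9) = Gamma(125, 26).
The posterior predictive for a window of length T is Negative Binomial with variance T·α'·(β'+T)/β'² = 5·125·31/676 = 19375/676.

19375/676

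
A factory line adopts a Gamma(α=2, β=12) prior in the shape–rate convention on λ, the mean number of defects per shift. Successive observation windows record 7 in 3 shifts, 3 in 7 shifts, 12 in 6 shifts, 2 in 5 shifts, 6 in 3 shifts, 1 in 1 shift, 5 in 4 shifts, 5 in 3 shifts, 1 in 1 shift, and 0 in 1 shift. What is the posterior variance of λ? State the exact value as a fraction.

11/529

Total count: 7 + 3 + 12 + 2 + 6 + 1 + 5 + 5 + 1 + 0 = 42.
Total exposure: 3 + 7 + 6 + 5 + 3 + 1 + 4 + 3 + 1 + 1 = 34 shifts.
Gamma(α, β) with Poisson data over total exposure Σt gives posterior Gamma(α+Σx, β+Σt) = Gamma(44, 46).
Posterior variance = α'/β'² = 44/2116 = 11/529.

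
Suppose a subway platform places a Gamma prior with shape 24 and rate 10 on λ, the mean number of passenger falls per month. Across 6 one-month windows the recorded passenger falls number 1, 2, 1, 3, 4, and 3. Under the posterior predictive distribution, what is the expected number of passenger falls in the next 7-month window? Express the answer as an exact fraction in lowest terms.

133/8

Total count: 1 + 2 + 1 + 3 + 4 + 3 = 14.
Total exposure: 6 months.
Gamma(α, β) with Poisson data over total exposure Σt gives posterior Gamma(α+Σx, β+Σt) = Gamma(38, 16).
Predictive mean over a 7-month window = T·E[λ|data] = 7·38/16 = 133/8.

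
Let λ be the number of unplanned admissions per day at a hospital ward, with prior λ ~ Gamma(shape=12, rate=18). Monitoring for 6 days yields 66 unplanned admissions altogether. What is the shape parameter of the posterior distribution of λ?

78

Total count 66 over total exposure 6 days.
Posterior: α' = 12 + 66 = 78, β' = 18 + 6 = 24.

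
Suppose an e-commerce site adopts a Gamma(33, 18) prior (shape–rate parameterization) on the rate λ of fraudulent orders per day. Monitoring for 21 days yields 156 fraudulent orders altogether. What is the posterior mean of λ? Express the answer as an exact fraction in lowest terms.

Total count 156 over total exposure 21 days.
Gamma(α, β) with Poisson data over total exposure Σt gives posterior Gamma(α+Σx, β+Σt) = Gamma(189, 39).
Posterior mean = α'/β' = 189/39 = 63/13.

63/13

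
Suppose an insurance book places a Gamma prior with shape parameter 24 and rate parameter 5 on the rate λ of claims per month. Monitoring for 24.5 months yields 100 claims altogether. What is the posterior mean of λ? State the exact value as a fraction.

248/59

Total count 100 over total exposure 24.5 months.
Conjugate update: add total count to the shape and total exposure to the rate, giving Gamma(124, 59/2).
Posterior mean = α'/β' = 124/(59/2) = 248/59.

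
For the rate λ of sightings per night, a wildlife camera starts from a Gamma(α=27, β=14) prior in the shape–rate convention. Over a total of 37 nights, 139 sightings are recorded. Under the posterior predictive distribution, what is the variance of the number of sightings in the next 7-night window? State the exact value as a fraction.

Total count 139 over total exposure 37 nights.
The Gamma prior is conjugate for the Poisson rate, so λ | data ~ Gamma(27+139, 14+37) = Gamma(166, 51).
The posterior predictive for a window of length T is Negative Binomial with variance T·α'·(β'+T)/β'² = 7·166·58/2601 = 67396/2601.

67396/2601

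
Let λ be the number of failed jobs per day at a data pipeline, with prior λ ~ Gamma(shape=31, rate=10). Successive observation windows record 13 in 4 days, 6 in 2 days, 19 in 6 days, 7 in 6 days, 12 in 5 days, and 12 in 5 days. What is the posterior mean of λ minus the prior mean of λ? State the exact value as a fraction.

-89/190

Total count: 13 + 6 + 19 + 7 + 12 + 12 = 69.
Total exposure: 4 + 2 + 6 + 6 + 5 + 5 = 28 days.
By Gamma–Poisson conjugacy, the posterior is Gamma(α + Σx, β + Σt) = Gamma(31 + 69, 10 + 28) = Gamma(100, 38).
Posterior mean = 100/38 = 50/19; prior mean = 31/10 = 31/10. Difference = 50/19 − 31/10 = -89/190.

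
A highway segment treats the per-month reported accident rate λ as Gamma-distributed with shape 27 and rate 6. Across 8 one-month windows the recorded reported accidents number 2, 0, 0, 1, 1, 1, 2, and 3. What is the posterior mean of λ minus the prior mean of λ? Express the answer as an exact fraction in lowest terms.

Total count: 2 + 0 + 0 + 1 + 1 + 1 + 2 + 3 = 10.
Total exposure: 8 months.
Conjugate update: add total count to the shape and total exposure to the rate, giving Gamma(37, 14).
Posterior mean = 37/14 = 37/14; prior mean = 27/6 = 9/2. Difference = 37/14 − 9/2 = -13/7.

-13/7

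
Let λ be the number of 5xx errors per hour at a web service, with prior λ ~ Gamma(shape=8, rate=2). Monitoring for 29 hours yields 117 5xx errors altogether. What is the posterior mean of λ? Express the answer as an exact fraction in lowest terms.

Total count 117 over total exposure 29 hours.
Conjugate update: add total count to the shape and total exposure to the rate, giving Gamma(125, 31).
Posterior mean = α'/β' = 125/31.

125/31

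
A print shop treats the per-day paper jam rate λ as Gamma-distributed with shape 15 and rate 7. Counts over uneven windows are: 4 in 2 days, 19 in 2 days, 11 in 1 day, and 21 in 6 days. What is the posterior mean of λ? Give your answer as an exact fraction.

Total count: 4 + 19 + 11 + 21 = 55.
Total exposure: 2 + 2 + 1 + 6 = 11 days.
Gamma(α, β) with Poisson data over total exposure Σt gives posterior Gamma(α+Σx, β+Σt) = Gamma(70, 18).
Posterior mean = α'/β' = 70/18 = 35/9.

35/9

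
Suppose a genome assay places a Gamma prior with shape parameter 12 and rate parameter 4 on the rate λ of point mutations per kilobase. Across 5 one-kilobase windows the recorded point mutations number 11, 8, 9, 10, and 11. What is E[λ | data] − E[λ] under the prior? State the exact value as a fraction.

34/9

Total count: 11 + 8 + 9 + 10 + 11 = 49.
Total exposure: 5 kilobases.
Conjugate update: add total count to the shape and total exposure to the rate, giving Gamma(61, 9).
Posterior mean = 61/9 = 61/9; prior mean = 12/4 = 3. Difference = 61/9 − 3 = 34/9.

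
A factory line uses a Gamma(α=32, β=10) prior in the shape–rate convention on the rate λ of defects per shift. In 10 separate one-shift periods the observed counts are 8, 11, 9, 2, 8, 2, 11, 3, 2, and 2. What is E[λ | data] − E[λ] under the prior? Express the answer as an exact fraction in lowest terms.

Total count: 8 + 11 + 9 + 2 + 8 + 2 + 11 + 3 + 2 + 2 = 58.
Total exposure: 10 shifts.
Conjugate update: add total count to the shape and total exposure to the rate, giving Gamma(90, 20).
Posterior mean = 90/20 = 9/2; prior mean = 32/10 = 16/5. Difference = 9/2 − 16/5 = 13/10.

13/10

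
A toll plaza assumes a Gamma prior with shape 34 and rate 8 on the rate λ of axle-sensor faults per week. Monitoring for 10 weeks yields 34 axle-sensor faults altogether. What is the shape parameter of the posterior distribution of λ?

Total count 34 over total exposure 10 weeks.
Gamma(α, β) with Poisson data over total exposure Σt gives posterior Gamma(α+Σx, β+Σt) = Gamma(68, 18).

68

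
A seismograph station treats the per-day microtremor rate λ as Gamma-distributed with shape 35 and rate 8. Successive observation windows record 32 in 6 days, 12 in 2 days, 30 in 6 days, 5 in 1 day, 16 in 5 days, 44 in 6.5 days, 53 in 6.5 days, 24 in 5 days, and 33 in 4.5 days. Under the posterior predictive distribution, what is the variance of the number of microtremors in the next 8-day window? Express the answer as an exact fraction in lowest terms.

Total count: 32 + 12 + 30 + 5 + 16 + 44 + 53 + 24 + 33 = 249.
Total exposure: 6 + 2 + 6 + 1 + 5 + 6.5 + 6.5 + 5 + 4.5 = 42.5 days.
Gamma(α, β) with Poisson data over total exposure Σt gives posterior Gamma(α+Σx, β+Σt) = Gamma(284, 101/2).
The posterior predictive for a window of length T is Negative Binomial with variance T·α'·(β'+T)/β'² = 8·284·(117/2)/(10201/4) = 531648/10201.

531648/10201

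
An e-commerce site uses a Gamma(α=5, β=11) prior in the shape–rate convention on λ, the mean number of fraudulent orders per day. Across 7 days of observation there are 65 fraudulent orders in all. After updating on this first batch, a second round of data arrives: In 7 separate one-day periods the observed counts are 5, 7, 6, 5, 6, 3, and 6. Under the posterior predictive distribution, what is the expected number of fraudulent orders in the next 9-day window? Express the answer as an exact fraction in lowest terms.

Total count 65 over total exposure 7 days.
After the first batch: Gamma(5 + 65, 11 + 7) = Gamma(70, 18).
Total count: 5 + 7 + 6 + 5 + 6 + 3 + 6 = 38.
Total exposure: 7 days.
After the second batch: Gamma(70 + 38, 18 + 7) = Gamma(108, 25).
Predictive mean over a 9-day window = T·E[λ|data] = 9·108/25 = 972/25.

972/25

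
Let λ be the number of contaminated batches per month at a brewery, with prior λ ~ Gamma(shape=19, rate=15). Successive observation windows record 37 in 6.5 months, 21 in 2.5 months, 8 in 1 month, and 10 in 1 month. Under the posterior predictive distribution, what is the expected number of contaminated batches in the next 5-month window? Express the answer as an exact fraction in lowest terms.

475/26

Total count: 37 + 21 + 8 + 10 = 76.
Total exposure: 6.5 + 2.5 + 1 + 1 = 11 months.
Gamma(α, β) with Poisson data over total exposure Σt gives posterior Gamma(α+Σx, β+Σt) = Gamma(95, 26).
Predictive mean over a 5-month window = T·E[λ|data] = 5·95/26 = 475/26.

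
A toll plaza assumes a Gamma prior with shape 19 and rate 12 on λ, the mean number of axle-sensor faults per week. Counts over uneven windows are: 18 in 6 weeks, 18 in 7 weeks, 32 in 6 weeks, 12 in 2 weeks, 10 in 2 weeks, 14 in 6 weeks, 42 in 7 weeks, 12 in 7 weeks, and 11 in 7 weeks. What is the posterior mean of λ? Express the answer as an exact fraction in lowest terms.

Total count: 18 + 18 + 32 + 12 + 10 + 14 + 42 + 12 + 11 = 169.
Total exposure: 6 + 7 + 6 + 2 + 2 + 6 + 7 + 7 + 7 = 50 weeks.
By Gamma–Poisson conjugacy, the posterior is Gamma(α + Σx, β + Σt) = Gamma(19 + 169, 12 + 50) = Gamma(188, 62).
Posterior mean = α'/β' = 188/62 = 94/31.

94/31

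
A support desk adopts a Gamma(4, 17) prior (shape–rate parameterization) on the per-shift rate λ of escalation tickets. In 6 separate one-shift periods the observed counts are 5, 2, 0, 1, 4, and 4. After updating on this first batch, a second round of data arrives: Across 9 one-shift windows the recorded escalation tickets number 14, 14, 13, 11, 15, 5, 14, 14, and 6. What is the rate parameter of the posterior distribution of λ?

Total count: 5 + 2 + 0 + 1 + 4 + 4 = 16.
Total exposure: 6 shifts.
After the first batch: Gamma(4 + 16, 17 + 6) = Gamma(20, 23).
Total count: 14 + 14 + 13 + 11 + 15 + 5 + 14 + 14 + 6 = 106.
Total exposure: 9 shifts.
After the second batch: Gamma(20 + 106, 23 + 9) = Gamma(126, 32).

32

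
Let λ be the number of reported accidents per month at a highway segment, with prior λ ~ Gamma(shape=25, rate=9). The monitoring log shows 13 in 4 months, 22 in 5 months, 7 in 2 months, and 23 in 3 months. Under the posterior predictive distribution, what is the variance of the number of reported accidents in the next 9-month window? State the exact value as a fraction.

25920/529

Total count: 13 + 22 + 7 + 23 = 65.
Total exposure: 4 + 5 + 2 + 3 = 14 months.
Conjugate update: add total count to the shape and total exposure to the rate, giving Gamma(90, 23).
The posterior predictive for a window of length T is Negative Binomial with variance T·α'·(β'+T)/β'² = 9·90·32/529 = 25920/529.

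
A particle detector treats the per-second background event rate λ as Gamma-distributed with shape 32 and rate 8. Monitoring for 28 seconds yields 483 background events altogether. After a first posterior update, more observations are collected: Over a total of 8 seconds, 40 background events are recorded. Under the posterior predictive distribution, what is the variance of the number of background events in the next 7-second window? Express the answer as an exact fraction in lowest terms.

198135/1936

Total count 483 over total exposure 28 seconds.
After the first batch: Gamma(32 + 483, 8 + 28) = Gamma(515, 36).
Total count 40 over total exposure 8 seconds.
After the second batch: Gamma(515 + 40, 36 + 8) = Gamma(555, 44).
The posterior predictive for a window of length T is Negative Binomial with variance T·α'·(β'+T)/β'² = 7·555·51/1936 = 198135/1936.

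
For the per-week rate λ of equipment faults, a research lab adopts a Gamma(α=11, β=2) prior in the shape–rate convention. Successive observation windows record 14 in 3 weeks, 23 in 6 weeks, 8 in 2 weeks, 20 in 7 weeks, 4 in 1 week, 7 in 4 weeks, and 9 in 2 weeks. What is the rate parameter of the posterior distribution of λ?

Total count: 14 + 23 + 8 + 20 + 4 + 7 + 9 = 85.
Total exposure: 3 + 6 + 2 + 7 + 1 + 4 + 2 = 25 weeks.
By Gamma–Poisson conjugacy, the posterior is Gamma(α + Σx, β + Σt) = Gamma(11 + 85, 2 + 25) = Gamma(96, 27).

27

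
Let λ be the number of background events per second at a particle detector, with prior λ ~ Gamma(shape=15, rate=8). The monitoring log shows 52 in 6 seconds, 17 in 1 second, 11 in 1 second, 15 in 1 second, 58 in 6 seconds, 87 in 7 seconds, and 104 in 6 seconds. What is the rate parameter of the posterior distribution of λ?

36

Total count: 52 + 17 + 11 + 15 + 58 + 87 + 104 = 344.
Total exposure: 6 + 1 + 1 + 1 + 6 + 7 + 6 = 28 seconds.
By Gamma–Poisson conjugacy, the posterior is Gamma(α + Σx, β + Σt) = Gamma(15 + 344, 8 + 28) = Gamma(359, 36).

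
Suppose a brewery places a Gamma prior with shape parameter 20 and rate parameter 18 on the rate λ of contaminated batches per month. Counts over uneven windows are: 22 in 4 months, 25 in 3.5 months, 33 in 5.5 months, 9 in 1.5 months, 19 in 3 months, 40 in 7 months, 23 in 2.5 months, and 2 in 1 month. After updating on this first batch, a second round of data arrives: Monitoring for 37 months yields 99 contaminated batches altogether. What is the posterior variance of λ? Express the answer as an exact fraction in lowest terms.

Total count: 22 + 25 + 33 + 9 + 19 + 40 + 23 + 2 = 173.
Total exposure: 4 + 3.5 + 5.5 + 1.5 + 3 + 7 + 2.5 + 1 = 28 months.
After the first batch: Gamma(20 + 173, 18 + 28) = Gamma(193, 46).
Total count 99 over total exposure 37 months.
After the second batch: Gamma(193 + 99, 46 + 37) = Gamma(292, 83).
Posterior variance = α'/β'² = 292/6889.

292/6889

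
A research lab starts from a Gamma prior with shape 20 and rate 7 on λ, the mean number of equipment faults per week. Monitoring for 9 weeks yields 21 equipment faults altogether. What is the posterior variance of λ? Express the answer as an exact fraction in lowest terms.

41/256

Total count 21 over total exposure 9 weeks.
Conjugate update: add total count to the shape and total exposure to the rate, giving Gamma(41, 16).
Posterior variance = α'/β'² = 41/256.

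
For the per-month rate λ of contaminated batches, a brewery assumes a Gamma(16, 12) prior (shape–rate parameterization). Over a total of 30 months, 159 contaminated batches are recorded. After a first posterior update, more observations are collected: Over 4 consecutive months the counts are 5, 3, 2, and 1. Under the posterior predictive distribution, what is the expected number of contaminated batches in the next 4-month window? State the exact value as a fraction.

Total count 159 over total exposure 30 months.
After the first batch: Gamma(16 + 159, 12 + 30) = Gamma(175, 42).
Total count: 5 + 3 + 2 + 1 = 11.
Total exposure: 4 months.
After the second batch: Gamma(175 + 11, 42 + 4) = Gamma(186, 46).
Predictive mean over a 4-month window = T·E[λ|data] = 4·186/46 = 372/23.

372/23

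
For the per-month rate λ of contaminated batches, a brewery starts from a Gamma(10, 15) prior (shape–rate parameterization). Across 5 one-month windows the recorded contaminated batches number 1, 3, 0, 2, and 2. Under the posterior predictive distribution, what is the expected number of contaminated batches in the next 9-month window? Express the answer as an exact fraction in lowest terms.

Total count: 1 + 3 + 0 + 2 + 2 = 8.
Total exposure: 5 months.
By Gamma–Poisson conjugacy, the posterior is Gamma(α + Σx, β + Σt) = Gamma(10 + 8, 15 + 5) = Gamma(18, 20).
Predictive mean over a 9-month window = T·E[λ|data] = 9·18/20 = 81/10.

81/10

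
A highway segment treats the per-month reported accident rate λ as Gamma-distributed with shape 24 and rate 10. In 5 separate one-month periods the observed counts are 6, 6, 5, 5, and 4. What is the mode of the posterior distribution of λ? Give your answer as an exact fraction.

49/15

Total count: 6 + 6 + 5 + 5 + 4 = 26.
Total exposure: 5 months.
Posterior: α' = 24 + 26 = 50, β' = 10 + 5 = 15.
Posterior mode = (α'−1)/β' = 49/15.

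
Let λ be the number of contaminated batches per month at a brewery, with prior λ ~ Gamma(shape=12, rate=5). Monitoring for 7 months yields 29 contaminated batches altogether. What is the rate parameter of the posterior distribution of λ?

Total count 29 over total exposure 7 months.
By Gamma–Poisson conjugacy, the posterior is Gamma(α + Σx, β + Σt) = Gamma(12 + 29, 5 + 7) = Gamma(41, 12).

12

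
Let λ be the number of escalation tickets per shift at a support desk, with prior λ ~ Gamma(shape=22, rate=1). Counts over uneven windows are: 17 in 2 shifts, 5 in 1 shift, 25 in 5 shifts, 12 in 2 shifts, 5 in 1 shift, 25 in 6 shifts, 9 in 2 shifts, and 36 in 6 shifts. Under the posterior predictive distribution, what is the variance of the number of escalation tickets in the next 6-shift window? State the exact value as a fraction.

Total count: 17 + 5 + 25 + 12 + 5 + 25 + 9 + 36 = 134.
Total exposure: 2 + 1 + 5 + 2 + 1 + 6 + 2 + 6 = 25 shifts.
Posterior: α' = 22 + 134 = 156, β' = 1 + 25 = 26.
The posterior predictive for a window of length T is Negative Binomial with variance T·α'·(β'+T)/β'² = 6·156·32/676 = 576/13.

576/13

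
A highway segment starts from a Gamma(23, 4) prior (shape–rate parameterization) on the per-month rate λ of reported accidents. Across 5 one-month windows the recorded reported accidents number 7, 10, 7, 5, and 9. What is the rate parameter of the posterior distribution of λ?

9

Total count: 7 + 10 + 7 + 5 + 9 = 38.
Total exposure: 5 months.
Conjugate update: add total count to the shape and total exposure to the rate, giving Gamma(61, 9).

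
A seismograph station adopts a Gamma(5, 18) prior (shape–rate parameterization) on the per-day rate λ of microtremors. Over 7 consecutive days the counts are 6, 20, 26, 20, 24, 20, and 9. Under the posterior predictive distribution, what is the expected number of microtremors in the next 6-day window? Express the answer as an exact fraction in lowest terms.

Total count: 6 + 20 + 26 + 20 + 24 + 20 + 9 = 125.
Total exposure: 7 days.
By Gamma–Poisson conjugacy, the posterior is Gamma(α + Σx, β + Σt) = Gamma(5 + 125, 18 + 7) = Gamma(130, 25).
Predictive mean over a 6-day window = T·E[λ|data] = 6·130/25 = 156/5.

156/5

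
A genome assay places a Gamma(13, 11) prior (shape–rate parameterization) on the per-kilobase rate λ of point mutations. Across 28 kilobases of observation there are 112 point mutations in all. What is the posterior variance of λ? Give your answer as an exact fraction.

125/1521

Total count 112 over total exposure 28 kilobases.
By Gamma–Poisson conjugacy, the posterior is Gamma(α + Σx, β + Σt) = Gamma(13 + 112, 11 + 28) = Gamma(125, 39).
Posterior variance = α'/β'² = 125/1521.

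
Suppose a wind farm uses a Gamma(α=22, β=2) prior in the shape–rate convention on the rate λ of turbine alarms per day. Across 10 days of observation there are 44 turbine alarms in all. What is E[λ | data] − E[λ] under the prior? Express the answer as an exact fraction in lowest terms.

Total count 44 over total exposure 10 days.
By Gamma–Poisson conjugacy, the posterior is Gamma(α + Σx, β + Σt) = Gamma(22 + 44, 2 + 10) = Gamma(66, 12).
Posterior mean = 66/12 = 11/2; prior mean = 22/2 = 11. Difference = 11/2 − 11 = -11/2.

-11/2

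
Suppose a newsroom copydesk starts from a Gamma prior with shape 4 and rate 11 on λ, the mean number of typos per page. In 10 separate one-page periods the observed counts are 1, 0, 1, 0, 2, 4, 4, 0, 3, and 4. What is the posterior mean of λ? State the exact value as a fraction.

Total count: 1 + 0 + 1 + 0 + 2 + 4 + 4 + 0 + 3 + 4 = 19.
Total exposure: 10 pages.
Posterior: α' = 4 + 19 = 23, β' = 11 + 10 = 21.
Posterior mean = α'/β' = 23/21.

23/21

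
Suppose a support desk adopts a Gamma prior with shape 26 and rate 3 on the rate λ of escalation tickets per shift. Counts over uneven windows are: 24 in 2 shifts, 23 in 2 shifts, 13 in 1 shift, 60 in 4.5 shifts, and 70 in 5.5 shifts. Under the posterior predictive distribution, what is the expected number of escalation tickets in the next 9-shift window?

Total count: 24 + 23 + 13 + 60 + 70 = 190.
Total exposure: 2 + 2 + 1 + 4.5 + 5.5 = 15 shifts.
Conjugate update: add total count to the shape and total exposure to the rate, giving Gamma(216, 18).
Predictive mean over a 9-shift window = T·E[λ|data] = 9·216/18 = 108.

108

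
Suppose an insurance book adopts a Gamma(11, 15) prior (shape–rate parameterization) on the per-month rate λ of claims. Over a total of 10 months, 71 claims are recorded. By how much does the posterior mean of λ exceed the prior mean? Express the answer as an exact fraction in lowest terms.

191/75

Total count 71 over total exposure 10 months.
The Gamma prior is conjugate for the Poisson rate, so λ | data ~ Gamma(11+71, 15+10) = Gamma(82, 25).
Posterior mean = 82/25 = 82/25; prior mean = 11/15 = 11/15. Difference = 82/25 − 11/15 = 191/75.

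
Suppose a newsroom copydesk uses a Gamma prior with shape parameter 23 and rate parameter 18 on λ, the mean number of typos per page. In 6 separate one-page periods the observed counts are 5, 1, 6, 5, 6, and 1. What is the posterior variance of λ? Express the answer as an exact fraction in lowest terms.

47/576

Total count: 5 + 1 + 6 + 5 + 6 + 1 = 24.
Total exposure: 6 pages.
Gamma(α, β) with Poisson data over total exposure Σt gives posterior Gamma(α+Σx, β+Σt) = Gamma(47, 24).
Posterior variance = α'/β'² = 47/576.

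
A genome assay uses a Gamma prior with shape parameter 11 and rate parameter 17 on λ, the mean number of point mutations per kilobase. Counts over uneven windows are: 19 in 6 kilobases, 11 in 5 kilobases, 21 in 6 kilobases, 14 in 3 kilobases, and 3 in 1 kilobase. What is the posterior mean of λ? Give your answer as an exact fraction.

79/38

Total count: 19 + 11 + 21 + 14 + 3 = 68.
Total exposure: 6 + 5 + 6 + 3 + 1 = 21 kilobases.
Gamma(α, β) with Poisson data over total exposure Σt gives posterior Gamma(α+Σx, β+Σt) = Gamma(79, 38).
Posterior mean = α'/β' = 79/38.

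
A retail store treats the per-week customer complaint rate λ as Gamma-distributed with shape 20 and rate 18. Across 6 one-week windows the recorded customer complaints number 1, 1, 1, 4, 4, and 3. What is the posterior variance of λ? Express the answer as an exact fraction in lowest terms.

Total count: 1 + 1 + 1 + 4 + 4 + 3 = 14.
Total exposure: 6 weeks.
Posterior: α' = 20 + 14 = 34, β' = 18 + 6 = 24.
Posterior variance = α'/β'² = 34/576 = 17/288.

17/288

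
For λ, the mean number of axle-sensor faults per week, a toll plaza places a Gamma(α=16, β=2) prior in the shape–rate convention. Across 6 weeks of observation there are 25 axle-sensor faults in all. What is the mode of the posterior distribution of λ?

Total count 25 over total exposure 6 weeks.
By Gamma–Poisson conjugacy, the posterior is Gamma(α + Σx, β + Σt) = Gamma(16 + 25, 2 + 6) = Gamma(41, 8).
Posterior mode = (α'−1)/β' = 40/8 = 5.

5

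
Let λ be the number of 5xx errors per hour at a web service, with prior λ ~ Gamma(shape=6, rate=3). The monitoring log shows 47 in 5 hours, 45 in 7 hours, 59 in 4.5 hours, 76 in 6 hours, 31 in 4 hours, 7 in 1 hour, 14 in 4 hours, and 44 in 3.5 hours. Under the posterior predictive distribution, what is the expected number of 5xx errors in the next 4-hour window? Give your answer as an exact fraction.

Total count: 47 + 45 + 59 + 76 + 31 + 7 + 14 + 44 = 323.
Total exposure: 5 + 7 + 4.5 + 6 + 4 + 1 + 4 + 3.5 = 35 hours.
Conjugate update: add total count to the shape and total exposure to the rate, giving Gamma(329, 38).
Predictive mean over a 4-hour window = T·E[λ|data] = 4·329/38 = 658/19.

658/19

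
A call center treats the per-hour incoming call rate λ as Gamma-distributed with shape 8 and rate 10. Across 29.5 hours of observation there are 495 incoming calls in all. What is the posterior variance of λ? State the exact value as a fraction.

Total count 495 over total exposure 29.5 hours.
The Gamma prior is conjugate for the Poisson rate, so λ | data ~ Gamma(8+495, 10+29.5) = Gamma(503, 79/2).
Posterior variance = α'/β'² = 503/(6241/4) = 2012/6241.

2012/6241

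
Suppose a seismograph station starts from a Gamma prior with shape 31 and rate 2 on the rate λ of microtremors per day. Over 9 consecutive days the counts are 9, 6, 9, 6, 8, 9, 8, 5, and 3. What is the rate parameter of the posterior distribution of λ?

Total count: 9 + 6 + 9 + 6 + 8 + 9 + 8 + 5 + 3 = 63.
Total exposure: 9 days.
Gamma(α, β) with Poisson data over total exposure Σt gives posterior Gamma(α+Σx, β+Σt) = Gamma(94, 11).

11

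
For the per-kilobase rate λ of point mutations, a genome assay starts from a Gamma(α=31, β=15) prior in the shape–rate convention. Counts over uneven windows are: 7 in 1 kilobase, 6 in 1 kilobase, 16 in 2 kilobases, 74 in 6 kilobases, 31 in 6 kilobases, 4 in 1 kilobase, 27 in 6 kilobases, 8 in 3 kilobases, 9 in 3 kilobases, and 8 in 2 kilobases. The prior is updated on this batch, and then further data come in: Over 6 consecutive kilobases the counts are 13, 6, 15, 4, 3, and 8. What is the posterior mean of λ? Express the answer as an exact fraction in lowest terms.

135/26

Total count: 7 + 6 + 16 + 74 + 31 + 4 + 27 + 8 + 9 + 8 = 190.
Total exposure: 1 + 1 + 2 + 6 + 6 + 1 + 6 + 3 + 3 + 2 = 31 kilobases.
After the first batch: Gamma(31 + 190, 15 + 31) = Gamma(221, 46).
Total count: 13 + 6 + 15 + 4 + 3 + 8 = 49.
Total exposure: 6 kilobases.
After the second batch: Gamma(221 + 49, 46 + 6) = Gamma(270, 52).
Posterior mean = α'/β' = 270/52 = 135/26.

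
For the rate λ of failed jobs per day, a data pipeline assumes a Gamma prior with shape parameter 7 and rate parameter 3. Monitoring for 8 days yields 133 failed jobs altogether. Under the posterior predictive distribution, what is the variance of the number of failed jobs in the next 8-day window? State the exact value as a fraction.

21280/121

Total count 133 over total exposure 8 days.
Posterior: α' = 7 + 133 = 140, β' = 3 + 8 = 11.
The posterior predictive for a window of length T is Negative Binomial with variance T·α'·(β'+T)/β'² = 8·140·19/121 = 21280/121.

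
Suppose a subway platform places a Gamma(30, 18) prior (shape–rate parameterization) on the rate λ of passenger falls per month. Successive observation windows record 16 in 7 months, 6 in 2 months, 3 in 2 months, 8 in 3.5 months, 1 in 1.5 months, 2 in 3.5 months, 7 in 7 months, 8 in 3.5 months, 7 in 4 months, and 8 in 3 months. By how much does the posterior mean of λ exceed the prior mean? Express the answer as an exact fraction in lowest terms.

Total count: 16 + 6 + 3 + 8 + 1 + 2 + 7 + 8 + 7 + 8 = 66.
Total exposure: 7 + 2 + 2 + 3.5 + 1.5 + 3.5 + 7 + 3.5 + 4 + 3 = 37 months.
By Gamma–Poisson conjugacy, the posterior is Gamma(α + Σx, β + Σt) = Gamma(30 + 66, 18 + 37) = Gamma(96, 55).
Posterior mean = 96/55 = 96/55; prior mean = 30/18 = 5/3. Difference = 96/55 − 5/3 = 13/165.

13/165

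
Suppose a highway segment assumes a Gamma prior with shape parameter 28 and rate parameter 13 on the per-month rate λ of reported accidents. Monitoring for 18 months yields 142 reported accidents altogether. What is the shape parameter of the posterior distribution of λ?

Total count 142 over total exposure 18 months.
By Gamma–Poisson conjugacy, the posterior is Gamma(α + Σx, β + Σt) = Gamma(28 + 142, 13 + 18) = Gamma(170, 31).

170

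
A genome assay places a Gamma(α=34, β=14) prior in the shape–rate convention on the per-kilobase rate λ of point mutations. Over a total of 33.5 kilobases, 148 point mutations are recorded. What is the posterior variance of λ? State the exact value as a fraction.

Total count 148 over total exposure 33.5 kilobases.
Conjugate update: add total count to the shape and total exposure to the rate, giving Gamma(182, 95/2).
Posterior variance = α'/β'² = 182/(9025/4) = 728/9025.

728/9025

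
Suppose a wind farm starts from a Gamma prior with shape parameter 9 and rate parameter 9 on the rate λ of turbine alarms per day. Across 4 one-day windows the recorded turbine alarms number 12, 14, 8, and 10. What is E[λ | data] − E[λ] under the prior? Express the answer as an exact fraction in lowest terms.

Total count: 12 + 14 + 8 + 10 = 44.
Total exposure: 4 days.
The Gamma prior is conjugate for the Poisson rate, so λ | data ~ Gamma(9+44, 9+4) = Gamma(53, 13).
Posterior mean = 53/13 = 53/13; prior mean = 9/9 = 1. Difference = 53/13 − 1 = 40/13.

40/13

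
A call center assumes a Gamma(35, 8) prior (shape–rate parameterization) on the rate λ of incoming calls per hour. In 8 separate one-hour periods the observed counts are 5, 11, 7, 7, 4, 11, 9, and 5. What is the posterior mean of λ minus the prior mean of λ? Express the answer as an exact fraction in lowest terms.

Total count: 5 + 11 + 7 + 7 + 4 + 11 + 9 + 5 = 59.
Total exposure: 8 hours.
Conjugate update: add total count to the shape and total exposure to the rate, giving Gamma(94, 16).
Posterior mean = 94/16 = 47/8; prior mean = 35/8 = 35/8. Difference = 47/8 − 35/8 = 3/2.

3/2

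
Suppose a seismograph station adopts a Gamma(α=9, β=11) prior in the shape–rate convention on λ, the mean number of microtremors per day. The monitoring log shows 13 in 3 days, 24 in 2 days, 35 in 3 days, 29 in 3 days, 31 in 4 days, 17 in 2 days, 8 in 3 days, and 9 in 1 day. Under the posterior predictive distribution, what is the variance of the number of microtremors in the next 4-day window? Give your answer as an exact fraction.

1575/64

Total count: 13 + 24 + 35 + 29 + 31 + 17 + 8 + 9 = 166.
Total exposure: 3 + 2 + 3 + 3 + 4 + 2 + 3 + 1 = 21 days.
Gamma(α, β) with Poisson data over total exposure Σt gives posterior Gamma(α+Σx, β+Σt) = Gamma(175, 32).
The posterior predictive for a window of length T is Negative Binomial with variance T·α'·(β'+T)/β'² = 4·175·36/1024 = 1575/64.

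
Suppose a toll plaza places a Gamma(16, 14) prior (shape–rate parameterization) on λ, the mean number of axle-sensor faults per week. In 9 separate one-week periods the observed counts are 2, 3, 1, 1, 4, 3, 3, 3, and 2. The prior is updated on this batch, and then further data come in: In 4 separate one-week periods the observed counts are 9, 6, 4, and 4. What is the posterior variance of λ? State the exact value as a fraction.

Total count: 2 + 3 + 1 + 1 + 4 + 3 + 3 + 3 + 2 = 22.
Total exposure: 9 weeks.
After the first batch: Gamma(16 + 22, 14 + 9) = Gamma(38, 23).
Total count: 9 + 6 + 4 + 4 = 23.
Total exposure: 4 weeks.
After the second batch: Gamma(38 + 23, 23 + 4) = Gamma(61, 27).
Posterior variance = α'/β'² = 61/729.

61/729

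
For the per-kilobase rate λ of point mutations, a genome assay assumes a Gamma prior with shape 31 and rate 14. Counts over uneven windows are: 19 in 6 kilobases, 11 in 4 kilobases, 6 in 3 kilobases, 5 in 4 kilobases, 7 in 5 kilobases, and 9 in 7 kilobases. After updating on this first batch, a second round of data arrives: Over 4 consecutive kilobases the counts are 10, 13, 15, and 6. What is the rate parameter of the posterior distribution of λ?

Total count: 19 + 11 + 6 + 5 + 7 + 9 = 57.
Total exposure: 6 + 4 + 3 + 4 + 5 + 7 = 29 kilobases.
After the first batch: Gamma(31 + 57, 14 + 29) = Gamma(88, 43).
Total count: 10 + 13 + 15 + 6 = 44.
Total exposure: 4 kilobases.
After the second batch: Gamma(88 + 44, 43 + 4) = Gamma(132, 47).

47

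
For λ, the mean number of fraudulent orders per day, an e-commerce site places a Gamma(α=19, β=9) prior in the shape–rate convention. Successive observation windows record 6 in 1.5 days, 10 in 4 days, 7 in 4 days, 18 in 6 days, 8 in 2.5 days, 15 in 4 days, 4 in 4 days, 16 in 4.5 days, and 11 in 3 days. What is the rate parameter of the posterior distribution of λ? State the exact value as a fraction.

Total count: 6 + 10 + 7 + 18 + 8 + 15 + 4 + 16 + 11 = 95.
Total exposure: 1.5 + 4 + 4 + 6 + 2.5 + 4 + 4 + 4.5 + 3 = 33.5 days.
Gamma(α, β) with Poisson data over total exposure Σt gives posterior Gamma(α+Σx, β+Σt) = Gamma(114, 85/2).

85/2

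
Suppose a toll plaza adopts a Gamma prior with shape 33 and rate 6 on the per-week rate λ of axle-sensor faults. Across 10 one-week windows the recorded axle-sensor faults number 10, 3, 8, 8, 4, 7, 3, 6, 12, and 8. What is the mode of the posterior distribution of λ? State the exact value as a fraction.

101/16

Total count: 10 + 3 + 8 + 8 + 4 + 7 + 3 + 6 + 12 + 8 = 69.
Total exposure: 10 weeks.
By Gamma–Poisson conjugacy, the posterior is Gamma(α + Σx, β + Σt) = Gamma(33 + 69, 6 + 10) = Gamma(102, 16).
Posterior mode = (α'−1)/β' = 101/16.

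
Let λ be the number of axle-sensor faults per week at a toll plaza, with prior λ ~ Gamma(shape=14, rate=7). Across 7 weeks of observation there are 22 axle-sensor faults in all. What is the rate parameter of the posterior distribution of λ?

Total count 22 over total exposure 7 weeks.
Gamma(α, β) with Poisson data over total exposure Σt gives posterior Gamma(α+Σx, β+Σt) = Gamma(36, 14).

14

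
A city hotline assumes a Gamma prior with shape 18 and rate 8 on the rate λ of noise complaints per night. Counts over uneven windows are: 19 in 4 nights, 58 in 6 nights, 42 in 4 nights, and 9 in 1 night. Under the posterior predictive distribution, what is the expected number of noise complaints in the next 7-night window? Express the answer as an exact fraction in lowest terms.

1022/23

Total count: 19 + 58 + 42 + 9 = 128.
Total exposure: 4 + 6 + 4 + 1 = 15 nights.
By Gamma–Poisson conjugacy, the posterior is Gamma(α + Σx, β + Σt) = Gamma(18 + 128, 8 + 15) = Gamma(146, 23).
Predictive mean over a 7-night window = T·E[λ|data] = 7·146/23 = 1022/23.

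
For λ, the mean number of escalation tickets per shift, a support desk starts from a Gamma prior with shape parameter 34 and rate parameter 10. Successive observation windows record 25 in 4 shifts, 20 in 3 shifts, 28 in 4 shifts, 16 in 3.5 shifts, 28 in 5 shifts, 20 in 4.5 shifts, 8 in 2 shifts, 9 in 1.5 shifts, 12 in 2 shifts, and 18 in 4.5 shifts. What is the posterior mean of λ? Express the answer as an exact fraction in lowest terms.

109/22

Total count: 25 + 20 + 28 + 16 + 28 + 20 + 8 + 9 + 12 + 18 = 184.
Total exposure: 4 + 3 + 4 + 3.5 + 5 + 4.5 + 2 + 1.5 + 2 + 4.5 = 34 shifts.
The Gamma prior is conjugate for the Poisson rate, so λ | data ~ Gamma(34+184, 10+34) = Gamma(218, 44).
Posterior mean = α'/β' = 218/44 = 109/22.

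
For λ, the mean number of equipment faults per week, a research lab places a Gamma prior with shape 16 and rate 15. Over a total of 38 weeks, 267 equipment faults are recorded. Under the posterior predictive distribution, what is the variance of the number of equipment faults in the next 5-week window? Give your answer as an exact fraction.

Total count 267 over total exposure 38 weeks.
By Gamma–Poisson conjugacy, the posterior is Gamma(α + Σx, β + Σt) = Gamma(16 + 267, 15 + 38) = Gamma(283, 53).
The posterior predictive for a window of length T is Negative Binomial with variance T·α'·(β'+T)/β'² = 5·283·58/2809 = 82070/2809.

82070/2809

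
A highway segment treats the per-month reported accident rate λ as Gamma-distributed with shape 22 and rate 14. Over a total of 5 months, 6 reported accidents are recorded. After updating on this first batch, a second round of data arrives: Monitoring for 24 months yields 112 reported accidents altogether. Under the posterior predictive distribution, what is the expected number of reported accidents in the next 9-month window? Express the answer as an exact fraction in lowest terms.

1260/43

Total count 6 over total exposure 5 months.
After the first batch: Gamma(22 + 6, 14 + 5) = Gamma(28, 19).
Total count 112 over total exposure 24 months.
After the second batch: Gamma(28 + 112, 19 + 24) = Gamma(140, 43).
Predictive mean over a 9-month window = T·E[λ|data] = 9·140/43 = 1260/43.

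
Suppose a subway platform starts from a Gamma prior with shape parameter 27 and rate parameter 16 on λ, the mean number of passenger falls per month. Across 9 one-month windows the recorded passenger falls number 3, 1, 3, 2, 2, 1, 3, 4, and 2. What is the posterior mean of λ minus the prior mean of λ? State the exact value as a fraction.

93/400

Total count: 3 + 1 + 3 + 2 + 2 + 1 + 3 + 4 + 2 = 21.
Total exposure: 9 months.
Conjugate update: add total count to the shape and total exposure to the rate, giving Gamma(48, 25).
Posterior mean = 48/25 = 48/25; prior mean = 27/16 = 27/16. Difference = 48/25 − 27/16 = 93/400.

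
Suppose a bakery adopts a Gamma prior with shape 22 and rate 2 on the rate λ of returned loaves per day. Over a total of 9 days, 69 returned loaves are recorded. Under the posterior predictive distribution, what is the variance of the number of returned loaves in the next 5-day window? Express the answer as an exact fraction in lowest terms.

Total count 69 over total exposure 9 days.
The Gamma prior is conjugate for the Poisson rate, so λ | data ~ Gamma(22+69, 2+9) = Gamma(91, 11).
The posterior predictive for a window of length T is Negative Binomial with variance T·α'·(β'+T)/β'² = 5·91·16/121 = 7280/121.

7280/121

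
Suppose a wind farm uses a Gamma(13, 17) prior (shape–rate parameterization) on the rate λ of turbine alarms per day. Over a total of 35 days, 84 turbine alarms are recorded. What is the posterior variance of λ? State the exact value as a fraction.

97/2704

Total count 84 over total exposure 35 days.
Conjugate update: add total count to the shape and total exposure to the rate, giving Gamma(97, 52).
Posterior variance = α'/β'² = 97/2704.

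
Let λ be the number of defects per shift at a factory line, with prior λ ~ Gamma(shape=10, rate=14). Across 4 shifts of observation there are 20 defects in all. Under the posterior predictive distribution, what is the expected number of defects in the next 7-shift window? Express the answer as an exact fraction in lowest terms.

35/3

Total count 20 over total exposure 4 shifts.
The Gamma prior is conjugate for the Poisson rate, so λ | data ~ Gamma(10+20, 14+4) = Gamma(30, 18).
Predictive mean over a 7-shift window = T·E[λ|data] = 7·30/18 = 35/3.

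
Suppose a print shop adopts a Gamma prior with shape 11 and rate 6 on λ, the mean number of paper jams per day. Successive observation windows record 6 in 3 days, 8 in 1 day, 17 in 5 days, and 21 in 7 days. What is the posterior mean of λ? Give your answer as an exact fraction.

63/22

Total count: 6 + 8 + 17 + 21 = 52.
Total exposure: 3 + 1 + 5 + 7 = 16 days.
Conjugate update: add total count to the shape and total exposure to the rate, giving Gamma(63, 22).
Posterior mean = α'/β' = 63/22.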